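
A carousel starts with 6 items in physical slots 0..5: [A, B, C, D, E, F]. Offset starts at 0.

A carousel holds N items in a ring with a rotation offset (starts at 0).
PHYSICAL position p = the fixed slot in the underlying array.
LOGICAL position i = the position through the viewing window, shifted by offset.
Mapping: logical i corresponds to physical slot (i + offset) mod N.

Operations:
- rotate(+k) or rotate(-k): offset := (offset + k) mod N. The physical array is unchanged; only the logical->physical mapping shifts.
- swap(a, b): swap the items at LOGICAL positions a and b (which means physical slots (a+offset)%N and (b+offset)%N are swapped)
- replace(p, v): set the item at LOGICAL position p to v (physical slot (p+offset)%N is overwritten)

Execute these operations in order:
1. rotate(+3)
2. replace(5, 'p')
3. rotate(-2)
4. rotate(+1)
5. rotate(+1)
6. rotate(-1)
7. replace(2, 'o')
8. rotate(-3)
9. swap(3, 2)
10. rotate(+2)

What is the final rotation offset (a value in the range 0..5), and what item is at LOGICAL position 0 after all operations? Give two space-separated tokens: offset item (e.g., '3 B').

After op 1 (rotate(+3)): offset=3, physical=[A,B,C,D,E,F], logical=[D,E,F,A,B,C]
After op 2 (replace(5, 'p')): offset=3, physical=[A,B,p,D,E,F], logical=[D,E,F,A,B,p]
After op 3 (rotate(-2)): offset=1, physical=[A,B,p,D,E,F], logical=[B,p,D,E,F,A]
After op 4 (rotate(+1)): offset=2, physical=[A,B,p,D,E,F], logical=[p,D,E,F,A,B]
After op 5 (rotate(+1)): offset=3, physical=[A,B,p,D,E,F], logical=[D,E,F,A,B,p]
After op 6 (rotate(-1)): offset=2, physical=[A,B,p,D,E,F], logical=[p,D,E,F,A,B]
After op 7 (replace(2, 'o')): offset=2, physical=[A,B,p,D,o,F], logical=[p,D,o,F,A,B]
After op 8 (rotate(-3)): offset=5, physical=[A,B,p,D,o,F], logical=[F,A,B,p,D,o]
After op 9 (swap(3, 2)): offset=5, physical=[A,p,B,D,o,F], logical=[F,A,p,B,D,o]
After op 10 (rotate(+2)): offset=1, physical=[A,p,B,D,o,F], logical=[p,B,D,o,F,A]

Answer: 1 p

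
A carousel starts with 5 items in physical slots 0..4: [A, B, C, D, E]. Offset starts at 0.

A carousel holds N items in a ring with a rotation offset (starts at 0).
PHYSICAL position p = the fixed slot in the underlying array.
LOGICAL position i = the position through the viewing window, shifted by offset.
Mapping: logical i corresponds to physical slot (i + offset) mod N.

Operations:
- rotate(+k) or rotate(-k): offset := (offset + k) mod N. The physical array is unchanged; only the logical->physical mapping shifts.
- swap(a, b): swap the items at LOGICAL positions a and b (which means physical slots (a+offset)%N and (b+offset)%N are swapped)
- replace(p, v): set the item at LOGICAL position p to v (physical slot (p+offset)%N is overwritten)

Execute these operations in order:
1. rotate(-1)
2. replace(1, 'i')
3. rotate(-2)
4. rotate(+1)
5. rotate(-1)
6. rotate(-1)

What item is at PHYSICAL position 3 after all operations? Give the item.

Answer: D

Derivation:
After op 1 (rotate(-1)): offset=4, physical=[A,B,C,D,E], logical=[E,A,B,C,D]
After op 2 (replace(1, 'i')): offset=4, physical=[i,B,C,D,E], logical=[E,i,B,C,D]
After op 3 (rotate(-2)): offset=2, physical=[i,B,C,D,E], logical=[C,D,E,i,B]
After op 4 (rotate(+1)): offset=3, physical=[i,B,C,D,E], logical=[D,E,i,B,C]
After op 5 (rotate(-1)): offset=2, physical=[i,B,C,D,E], logical=[C,D,E,i,B]
After op 6 (rotate(-1)): offset=1, physical=[i,B,C,D,E], logical=[B,C,D,E,i]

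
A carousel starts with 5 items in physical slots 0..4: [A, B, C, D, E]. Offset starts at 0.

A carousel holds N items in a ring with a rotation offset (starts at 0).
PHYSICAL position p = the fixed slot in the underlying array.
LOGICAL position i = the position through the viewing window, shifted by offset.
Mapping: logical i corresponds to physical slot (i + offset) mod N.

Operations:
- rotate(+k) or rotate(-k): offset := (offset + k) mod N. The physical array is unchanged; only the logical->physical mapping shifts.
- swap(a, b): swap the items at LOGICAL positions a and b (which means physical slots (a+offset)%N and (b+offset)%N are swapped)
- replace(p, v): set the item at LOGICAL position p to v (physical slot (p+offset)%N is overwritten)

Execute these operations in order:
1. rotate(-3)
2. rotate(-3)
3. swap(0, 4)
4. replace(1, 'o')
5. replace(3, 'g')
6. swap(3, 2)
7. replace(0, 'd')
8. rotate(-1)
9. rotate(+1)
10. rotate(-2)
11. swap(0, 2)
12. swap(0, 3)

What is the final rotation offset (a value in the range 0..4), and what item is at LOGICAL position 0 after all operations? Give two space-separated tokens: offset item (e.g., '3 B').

After op 1 (rotate(-3)): offset=2, physical=[A,B,C,D,E], logical=[C,D,E,A,B]
After op 2 (rotate(-3)): offset=4, physical=[A,B,C,D,E], logical=[E,A,B,C,D]
After op 3 (swap(0, 4)): offset=4, physical=[A,B,C,E,D], logical=[D,A,B,C,E]
After op 4 (replace(1, 'o')): offset=4, physical=[o,B,C,E,D], logical=[D,o,B,C,E]
After op 5 (replace(3, 'g')): offset=4, physical=[o,B,g,E,D], logical=[D,o,B,g,E]
After op 6 (swap(3, 2)): offset=4, physical=[o,g,B,E,D], logical=[D,o,g,B,E]
After op 7 (replace(0, 'd')): offset=4, physical=[o,g,B,E,d], logical=[d,o,g,B,E]
After op 8 (rotate(-1)): offset=3, physical=[o,g,B,E,d], logical=[E,d,o,g,B]
After op 9 (rotate(+1)): offset=4, physical=[o,g,B,E,d], logical=[d,o,g,B,E]
After op 10 (rotate(-2)): offset=2, physical=[o,g,B,E,d], logical=[B,E,d,o,g]
After op 11 (swap(0, 2)): offset=2, physical=[o,g,d,E,B], logical=[d,E,B,o,g]
After op 12 (swap(0, 3)): offset=2, physical=[d,g,o,E,B], logical=[o,E,B,d,g]

Answer: 2 o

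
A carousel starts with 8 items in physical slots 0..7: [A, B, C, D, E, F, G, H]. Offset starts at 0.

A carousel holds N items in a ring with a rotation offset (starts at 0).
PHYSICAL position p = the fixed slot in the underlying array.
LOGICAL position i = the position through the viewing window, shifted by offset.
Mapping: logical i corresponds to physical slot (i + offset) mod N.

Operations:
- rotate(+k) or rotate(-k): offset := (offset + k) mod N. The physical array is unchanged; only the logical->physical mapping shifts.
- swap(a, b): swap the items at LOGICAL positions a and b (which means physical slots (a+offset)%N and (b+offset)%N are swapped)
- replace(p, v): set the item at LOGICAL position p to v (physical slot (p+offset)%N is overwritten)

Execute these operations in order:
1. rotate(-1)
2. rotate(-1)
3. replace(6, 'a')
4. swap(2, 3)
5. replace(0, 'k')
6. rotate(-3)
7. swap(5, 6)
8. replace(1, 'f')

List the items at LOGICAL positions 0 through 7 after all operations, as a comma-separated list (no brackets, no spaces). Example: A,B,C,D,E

Answer: D,f,F,k,H,A,B,C

Derivation:
After op 1 (rotate(-1)): offset=7, physical=[A,B,C,D,E,F,G,H], logical=[H,A,B,C,D,E,F,G]
After op 2 (rotate(-1)): offset=6, physical=[A,B,C,D,E,F,G,H], logical=[G,H,A,B,C,D,E,F]
After op 3 (replace(6, 'a')): offset=6, physical=[A,B,C,D,a,F,G,H], logical=[G,H,A,B,C,D,a,F]
After op 4 (swap(2, 3)): offset=6, physical=[B,A,C,D,a,F,G,H], logical=[G,H,B,A,C,D,a,F]
After op 5 (replace(0, 'k')): offset=6, physical=[B,A,C,D,a,F,k,H], logical=[k,H,B,A,C,D,a,F]
After op 6 (rotate(-3)): offset=3, physical=[B,A,C,D,a,F,k,H], logical=[D,a,F,k,H,B,A,C]
After op 7 (swap(5, 6)): offset=3, physical=[A,B,C,D,a,F,k,H], logical=[D,a,F,k,H,A,B,C]
After op 8 (replace(1, 'f')): offset=3, physical=[A,B,C,D,f,F,k,H], logical=[D,f,F,k,H,A,B,C]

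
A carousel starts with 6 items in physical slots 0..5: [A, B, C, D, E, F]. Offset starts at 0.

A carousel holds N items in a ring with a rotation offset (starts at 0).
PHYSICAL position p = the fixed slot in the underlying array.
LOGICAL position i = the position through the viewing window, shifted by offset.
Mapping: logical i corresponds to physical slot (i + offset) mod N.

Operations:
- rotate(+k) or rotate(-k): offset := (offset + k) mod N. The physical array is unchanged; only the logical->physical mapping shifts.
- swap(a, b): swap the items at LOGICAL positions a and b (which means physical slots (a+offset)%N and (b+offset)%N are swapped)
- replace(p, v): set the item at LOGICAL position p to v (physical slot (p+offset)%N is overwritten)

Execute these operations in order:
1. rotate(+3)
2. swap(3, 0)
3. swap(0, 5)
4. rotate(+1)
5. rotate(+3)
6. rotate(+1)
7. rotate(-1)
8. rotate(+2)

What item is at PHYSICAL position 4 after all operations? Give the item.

After op 1 (rotate(+3)): offset=3, physical=[A,B,C,D,E,F], logical=[D,E,F,A,B,C]
After op 2 (swap(3, 0)): offset=3, physical=[D,B,C,A,E,F], logical=[A,E,F,D,B,C]
After op 3 (swap(0, 5)): offset=3, physical=[D,B,A,C,E,F], logical=[C,E,F,D,B,A]
After op 4 (rotate(+1)): offset=4, physical=[D,B,A,C,E,F], logical=[E,F,D,B,A,C]
After op 5 (rotate(+3)): offset=1, physical=[D,B,A,C,E,F], logical=[B,A,C,E,F,D]
After op 6 (rotate(+1)): offset=2, physical=[D,B,A,C,E,F], logical=[A,C,E,F,D,B]
After op 7 (rotate(-1)): offset=1, physical=[D,B,A,C,E,F], logical=[B,A,C,E,F,D]
After op 8 (rotate(+2)): offset=3, physical=[D,B,A,C,E,F], logical=[C,E,F,D,B,A]

Answer: E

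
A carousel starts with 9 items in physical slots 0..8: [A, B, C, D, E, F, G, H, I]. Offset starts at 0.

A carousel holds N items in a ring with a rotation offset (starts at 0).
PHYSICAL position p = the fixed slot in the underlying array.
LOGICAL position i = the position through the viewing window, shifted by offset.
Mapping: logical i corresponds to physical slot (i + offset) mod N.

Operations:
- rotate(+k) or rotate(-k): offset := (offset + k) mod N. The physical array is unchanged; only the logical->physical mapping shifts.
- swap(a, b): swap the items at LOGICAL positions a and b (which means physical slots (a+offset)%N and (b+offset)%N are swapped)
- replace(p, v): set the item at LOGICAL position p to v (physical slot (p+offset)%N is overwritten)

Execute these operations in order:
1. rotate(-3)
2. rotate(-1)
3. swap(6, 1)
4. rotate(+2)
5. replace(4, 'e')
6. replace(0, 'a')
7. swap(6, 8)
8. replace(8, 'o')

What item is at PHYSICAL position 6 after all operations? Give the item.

After op 1 (rotate(-3)): offset=6, physical=[A,B,C,D,E,F,G,H,I], logical=[G,H,I,A,B,C,D,E,F]
After op 2 (rotate(-1)): offset=5, physical=[A,B,C,D,E,F,G,H,I], logical=[F,G,H,I,A,B,C,D,E]
After op 3 (swap(6, 1)): offset=5, physical=[A,B,G,D,E,F,C,H,I], logical=[F,C,H,I,A,B,G,D,E]
After op 4 (rotate(+2)): offset=7, physical=[A,B,G,D,E,F,C,H,I], logical=[H,I,A,B,G,D,E,F,C]
After op 5 (replace(4, 'e')): offset=7, physical=[A,B,e,D,E,F,C,H,I], logical=[H,I,A,B,e,D,E,F,C]
After op 6 (replace(0, 'a')): offset=7, physical=[A,B,e,D,E,F,C,a,I], logical=[a,I,A,B,e,D,E,F,C]
After op 7 (swap(6, 8)): offset=7, physical=[A,B,e,D,C,F,E,a,I], logical=[a,I,A,B,e,D,C,F,E]
After op 8 (replace(8, 'o')): offset=7, physical=[A,B,e,D,C,F,o,a,I], logical=[a,I,A,B,e,D,C,F,o]

Answer: o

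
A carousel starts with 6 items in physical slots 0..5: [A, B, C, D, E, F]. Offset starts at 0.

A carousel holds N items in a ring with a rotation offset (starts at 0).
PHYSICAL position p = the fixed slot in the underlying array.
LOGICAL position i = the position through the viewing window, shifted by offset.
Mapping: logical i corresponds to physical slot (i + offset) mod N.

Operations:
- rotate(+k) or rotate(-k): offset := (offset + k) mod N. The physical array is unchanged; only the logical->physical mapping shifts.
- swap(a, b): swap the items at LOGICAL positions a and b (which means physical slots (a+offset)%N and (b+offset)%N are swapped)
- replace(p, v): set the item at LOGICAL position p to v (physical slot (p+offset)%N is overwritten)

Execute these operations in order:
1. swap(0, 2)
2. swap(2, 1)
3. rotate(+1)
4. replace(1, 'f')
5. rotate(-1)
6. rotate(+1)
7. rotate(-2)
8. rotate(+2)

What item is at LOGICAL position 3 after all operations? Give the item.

After op 1 (swap(0, 2)): offset=0, physical=[C,B,A,D,E,F], logical=[C,B,A,D,E,F]
After op 2 (swap(2, 1)): offset=0, physical=[C,A,B,D,E,F], logical=[C,A,B,D,E,F]
After op 3 (rotate(+1)): offset=1, physical=[C,A,B,D,E,F], logical=[A,B,D,E,F,C]
After op 4 (replace(1, 'f')): offset=1, physical=[C,A,f,D,E,F], logical=[A,f,D,E,F,C]
After op 5 (rotate(-1)): offset=0, physical=[C,A,f,D,E,F], logical=[C,A,f,D,E,F]
After op 6 (rotate(+1)): offset=1, physical=[C,A,f,D,E,F], logical=[A,f,D,E,F,C]
After op 7 (rotate(-2)): offset=5, physical=[C,A,f,D,E,F], logical=[F,C,A,f,D,E]
After op 8 (rotate(+2)): offset=1, physical=[C,A,f,D,E,F], logical=[A,f,D,E,F,C]

Answer: E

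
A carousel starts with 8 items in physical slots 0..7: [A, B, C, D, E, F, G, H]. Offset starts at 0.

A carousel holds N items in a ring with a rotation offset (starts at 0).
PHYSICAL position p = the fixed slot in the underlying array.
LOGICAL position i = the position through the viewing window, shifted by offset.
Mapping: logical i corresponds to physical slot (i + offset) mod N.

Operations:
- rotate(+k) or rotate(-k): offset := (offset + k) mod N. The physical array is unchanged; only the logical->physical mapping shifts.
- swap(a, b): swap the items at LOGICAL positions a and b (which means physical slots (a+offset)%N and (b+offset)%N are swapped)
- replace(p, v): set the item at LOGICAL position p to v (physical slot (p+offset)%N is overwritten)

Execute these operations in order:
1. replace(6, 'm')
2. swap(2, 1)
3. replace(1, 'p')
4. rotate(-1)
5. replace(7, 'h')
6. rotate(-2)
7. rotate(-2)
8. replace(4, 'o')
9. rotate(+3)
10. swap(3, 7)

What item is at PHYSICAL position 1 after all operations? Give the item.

Answer: F

Derivation:
After op 1 (replace(6, 'm')): offset=0, physical=[A,B,C,D,E,F,m,H], logical=[A,B,C,D,E,F,m,H]
After op 2 (swap(2, 1)): offset=0, physical=[A,C,B,D,E,F,m,H], logical=[A,C,B,D,E,F,m,H]
After op 3 (replace(1, 'p')): offset=0, physical=[A,p,B,D,E,F,m,H], logical=[A,p,B,D,E,F,m,H]
After op 4 (rotate(-1)): offset=7, physical=[A,p,B,D,E,F,m,H], logical=[H,A,p,B,D,E,F,m]
After op 5 (replace(7, 'h')): offset=7, physical=[A,p,B,D,E,F,h,H], logical=[H,A,p,B,D,E,F,h]
After op 6 (rotate(-2)): offset=5, physical=[A,p,B,D,E,F,h,H], logical=[F,h,H,A,p,B,D,E]
After op 7 (rotate(-2)): offset=3, physical=[A,p,B,D,E,F,h,H], logical=[D,E,F,h,H,A,p,B]
After op 8 (replace(4, 'o')): offset=3, physical=[A,p,B,D,E,F,h,o], logical=[D,E,F,h,o,A,p,B]
After op 9 (rotate(+3)): offset=6, physical=[A,p,B,D,E,F,h,o], logical=[h,o,A,p,B,D,E,F]
After op 10 (swap(3, 7)): offset=6, physical=[A,F,B,D,E,p,h,o], logical=[h,o,A,F,B,D,E,p]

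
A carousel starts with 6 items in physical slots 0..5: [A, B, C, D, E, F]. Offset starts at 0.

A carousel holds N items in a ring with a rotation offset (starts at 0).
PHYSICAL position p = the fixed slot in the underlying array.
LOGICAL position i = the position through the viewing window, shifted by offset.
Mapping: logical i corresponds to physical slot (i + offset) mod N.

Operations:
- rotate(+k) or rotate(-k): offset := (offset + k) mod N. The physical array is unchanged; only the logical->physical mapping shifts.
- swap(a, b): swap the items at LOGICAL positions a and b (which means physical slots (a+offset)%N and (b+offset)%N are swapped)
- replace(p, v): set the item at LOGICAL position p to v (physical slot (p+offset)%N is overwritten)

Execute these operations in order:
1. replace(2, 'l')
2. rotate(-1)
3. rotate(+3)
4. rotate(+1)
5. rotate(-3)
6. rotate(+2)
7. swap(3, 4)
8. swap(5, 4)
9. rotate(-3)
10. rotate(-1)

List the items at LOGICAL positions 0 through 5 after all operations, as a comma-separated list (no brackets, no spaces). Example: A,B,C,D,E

After op 1 (replace(2, 'l')): offset=0, physical=[A,B,l,D,E,F], logical=[A,B,l,D,E,F]
After op 2 (rotate(-1)): offset=5, physical=[A,B,l,D,E,F], logical=[F,A,B,l,D,E]
After op 3 (rotate(+3)): offset=2, physical=[A,B,l,D,E,F], logical=[l,D,E,F,A,B]
After op 4 (rotate(+1)): offset=3, physical=[A,B,l,D,E,F], logical=[D,E,F,A,B,l]
After op 5 (rotate(-3)): offset=0, physical=[A,B,l,D,E,F], logical=[A,B,l,D,E,F]
After op 6 (rotate(+2)): offset=2, physical=[A,B,l,D,E,F], logical=[l,D,E,F,A,B]
After op 7 (swap(3, 4)): offset=2, physical=[F,B,l,D,E,A], logical=[l,D,E,A,F,B]
After op 8 (swap(5, 4)): offset=2, physical=[B,F,l,D,E,A], logical=[l,D,E,A,B,F]
After op 9 (rotate(-3)): offset=5, physical=[B,F,l,D,E,A], logical=[A,B,F,l,D,E]
After op 10 (rotate(-1)): offset=4, physical=[B,F,l,D,E,A], logical=[E,A,B,F,l,D]

Answer: E,A,B,F,l,D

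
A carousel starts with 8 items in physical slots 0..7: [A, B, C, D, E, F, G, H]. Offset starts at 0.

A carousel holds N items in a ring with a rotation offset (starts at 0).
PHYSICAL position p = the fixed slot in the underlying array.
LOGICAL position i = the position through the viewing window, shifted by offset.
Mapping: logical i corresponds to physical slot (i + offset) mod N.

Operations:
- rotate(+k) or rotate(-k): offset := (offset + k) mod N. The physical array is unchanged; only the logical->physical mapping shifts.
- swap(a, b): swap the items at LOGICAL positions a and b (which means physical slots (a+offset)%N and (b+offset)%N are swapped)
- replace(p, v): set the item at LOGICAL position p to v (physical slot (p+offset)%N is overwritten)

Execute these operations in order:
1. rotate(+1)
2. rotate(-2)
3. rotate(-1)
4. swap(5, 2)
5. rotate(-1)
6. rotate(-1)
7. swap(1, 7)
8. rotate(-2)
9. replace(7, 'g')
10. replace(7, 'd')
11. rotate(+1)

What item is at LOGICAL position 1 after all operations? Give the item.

After op 1 (rotate(+1)): offset=1, physical=[A,B,C,D,E,F,G,H], logical=[B,C,D,E,F,G,H,A]
After op 2 (rotate(-2)): offset=7, physical=[A,B,C,D,E,F,G,H], logical=[H,A,B,C,D,E,F,G]
After op 3 (rotate(-1)): offset=6, physical=[A,B,C,D,E,F,G,H], logical=[G,H,A,B,C,D,E,F]
After op 4 (swap(5, 2)): offset=6, physical=[D,B,C,A,E,F,G,H], logical=[G,H,D,B,C,A,E,F]
After op 5 (rotate(-1)): offset=5, physical=[D,B,C,A,E,F,G,H], logical=[F,G,H,D,B,C,A,E]
After op 6 (rotate(-1)): offset=4, physical=[D,B,C,A,E,F,G,H], logical=[E,F,G,H,D,B,C,A]
After op 7 (swap(1, 7)): offset=4, physical=[D,B,C,F,E,A,G,H], logical=[E,A,G,H,D,B,C,F]
After op 8 (rotate(-2)): offset=2, physical=[D,B,C,F,E,A,G,H], logical=[C,F,E,A,G,H,D,B]
After op 9 (replace(7, 'g')): offset=2, physical=[D,g,C,F,E,A,G,H], logical=[C,F,E,A,G,H,D,g]
After op 10 (replace(7, 'd')): offset=2, physical=[D,d,C,F,E,A,G,H], logical=[C,F,E,A,G,H,D,d]
After op 11 (rotate(+1)): offset=3, physical=[D,d,C,F,E,A,G,H], logical=[F,E,A,G,H,D,d,C]

Answer: E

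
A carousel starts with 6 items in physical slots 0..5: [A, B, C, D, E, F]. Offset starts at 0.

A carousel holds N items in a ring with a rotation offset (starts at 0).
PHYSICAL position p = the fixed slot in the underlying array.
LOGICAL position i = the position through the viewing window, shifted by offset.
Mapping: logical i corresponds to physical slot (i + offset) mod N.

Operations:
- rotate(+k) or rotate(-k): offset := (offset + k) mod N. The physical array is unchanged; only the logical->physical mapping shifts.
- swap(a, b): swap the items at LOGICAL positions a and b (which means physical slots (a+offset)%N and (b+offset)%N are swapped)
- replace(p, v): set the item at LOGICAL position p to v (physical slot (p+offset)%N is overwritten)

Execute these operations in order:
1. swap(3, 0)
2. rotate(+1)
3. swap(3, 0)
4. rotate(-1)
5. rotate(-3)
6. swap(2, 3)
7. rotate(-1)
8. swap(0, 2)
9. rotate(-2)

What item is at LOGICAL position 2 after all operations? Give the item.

Answer: B

Derivation:
After op 1 (swap(3, 0)): offset=0, physical=[D,B,C,A,E,F], logical=[D,B,C,A,E,F]
After op 2 (rotate(+1)): offset=1, physical=[D,B,C,A,E,F], logical=[B,C,A,E,F,D]
After op 3 (swap(3, 0)): offset=1, physical=[D,E,C,A,B,F], logical=[E,C,A,B,F,D]
After op 4 (rotate(-1)): offset=0, physical=[D,E,C,A,B,F], logical=[D,E,C,A,B,F]
After op 5 (rotate(-3)): offset=3, physical=[D,E,C,A,B,F], logical=[A,B,F,D,E,C]
After op 6 (swap(2, 3)): offset=3, physical=[F,E,C,A,B,D], logical=[A,B,D,F,E,C]
After op 7 (rotate(-1)): offset=2, physical=[F,E,C,A,B,D], logical=[C,A,B,D,F,E]
After op 8 (swap(0, 2)): offset=2, physical=[F,E,B,A,C,D], logical=[B,A,C,D,F,E]
After op 9 (rotate(-2)): offset=0, physical=[F,E,B,A,C,D], logical=[F,E,B,A,C,D]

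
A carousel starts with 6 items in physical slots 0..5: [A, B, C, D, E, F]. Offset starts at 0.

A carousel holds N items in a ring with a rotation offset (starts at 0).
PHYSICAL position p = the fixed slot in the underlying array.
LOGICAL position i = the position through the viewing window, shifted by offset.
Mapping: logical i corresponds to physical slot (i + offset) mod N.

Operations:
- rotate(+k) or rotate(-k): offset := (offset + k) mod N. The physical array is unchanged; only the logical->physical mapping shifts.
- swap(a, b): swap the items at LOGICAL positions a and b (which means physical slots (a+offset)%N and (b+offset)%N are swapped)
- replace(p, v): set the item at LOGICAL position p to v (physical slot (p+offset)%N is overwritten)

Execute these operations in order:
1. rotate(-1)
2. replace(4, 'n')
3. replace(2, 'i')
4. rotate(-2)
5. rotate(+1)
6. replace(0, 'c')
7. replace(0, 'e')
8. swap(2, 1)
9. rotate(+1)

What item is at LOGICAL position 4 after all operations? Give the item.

Answer: n

Derivation:
After op 1 (rotate(-1)): offset=5, physical=[A,B,C,D,E,F], logical=[F,A,B,C,D,E]
After op 2 (replace(4, 'n')): offset=5, physical=[A,B,C,n,E,F], logical=[F,A,B,C,n,E]
After op 3 (replace(2, 'i')): offset=5, physical=[A,i,C,n,E,F], logical=[F,A,i,C,n,E]
After op 4 (rotate(-2)): offset=3, physical=[A,i,C,n,E,F], logical=[n,E,F,A,i,C]
After op 5 (rotate(+1)): offset=4, physical=[A,i,C,n,E,F], logical=[E,F,A,i,C,n]
After op 6 (replace(0, 'c')): offset=4, physical=[A,i,C,n,c,F], logical=[c,F,A,i,C,n]
After op 7 (replace(0, 'e')): offset=4, physical=[A,i,C,n,e,F], logical=[e,F,A,i,C,n]
After op 8 (swap(2, 1)): offset=4, physical=[F,i,C,n,e,A], logical=[e,A,F,i,C,n]
After op 9 (rotate(+1)): offset=5, physical=[F,i,C,n,e,A], logical=[A,F,i,C,n,e]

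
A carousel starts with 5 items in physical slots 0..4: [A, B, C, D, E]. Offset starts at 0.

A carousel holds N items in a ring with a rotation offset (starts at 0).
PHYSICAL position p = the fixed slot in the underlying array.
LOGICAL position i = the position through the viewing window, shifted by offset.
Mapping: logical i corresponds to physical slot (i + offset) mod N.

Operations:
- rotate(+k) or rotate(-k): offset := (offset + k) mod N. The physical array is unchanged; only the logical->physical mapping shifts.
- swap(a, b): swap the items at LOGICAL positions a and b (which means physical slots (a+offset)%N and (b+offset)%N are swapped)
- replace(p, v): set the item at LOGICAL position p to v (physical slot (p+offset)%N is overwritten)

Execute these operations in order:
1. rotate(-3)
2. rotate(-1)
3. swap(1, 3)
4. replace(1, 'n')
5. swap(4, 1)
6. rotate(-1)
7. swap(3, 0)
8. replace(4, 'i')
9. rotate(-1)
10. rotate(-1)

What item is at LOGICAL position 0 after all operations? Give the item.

After op 1 (rotate(-3)): offset=2, physical=[A,B,C,D,E], logical=[C,D,E,A,B]
After op 2 (rotate(-1)): offset=1, physical=[A,B,C,D,E], logical=[B,C,D,E,A]
After op 3 (swap(1, 3)): offset=1, physical=[A,B,E,D,C], logical=[B,E,D,C,A]
After op 4 (replace(1, 'n')): offset=1, physical=[A,B,n,D,C], logical=[B,n,D,C,A]
After op 5 (swap(4, 1)): offset=1, physical=[n,B,A,D,C], logical=[B,A,D,C,n]
After op 6 (rotate(-1)): offset=0, physical=[n,B,A,D,C], logical=[n,B,A,D,C]
After op 7 (swap(3, 0)): offset=0, physical=[D,B,A,n,C], logical=[D,B,A,n,C]
After op 8 (replace(4, 'i')): offset=0, physical=[D,B,A,n,i], logical=[D,B,A,n,i]
After op 9 (rotate(-1)): offset=4, physical=[D,B,A,n,i], logical=[i,D,B,A,n]
After op 10 (rotate(-1)): offset=3, physical=[D,B,A,n,i], logical=[n,i,D,B,A]

Answer: n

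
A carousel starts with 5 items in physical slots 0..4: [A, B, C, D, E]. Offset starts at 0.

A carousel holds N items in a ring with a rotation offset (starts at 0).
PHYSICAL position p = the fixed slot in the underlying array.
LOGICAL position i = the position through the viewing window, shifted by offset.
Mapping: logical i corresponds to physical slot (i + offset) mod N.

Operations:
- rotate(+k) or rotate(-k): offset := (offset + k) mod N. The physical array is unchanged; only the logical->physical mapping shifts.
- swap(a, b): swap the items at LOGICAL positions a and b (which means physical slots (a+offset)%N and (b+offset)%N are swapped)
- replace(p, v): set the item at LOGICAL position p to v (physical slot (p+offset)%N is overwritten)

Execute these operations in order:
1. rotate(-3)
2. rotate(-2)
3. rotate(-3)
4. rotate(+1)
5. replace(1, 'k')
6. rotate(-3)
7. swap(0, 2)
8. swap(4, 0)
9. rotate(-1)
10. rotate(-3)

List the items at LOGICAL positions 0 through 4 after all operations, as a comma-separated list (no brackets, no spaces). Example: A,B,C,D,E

Answer: B,A,D,C,k

Derivation:
After op 1 (rotate(-3)): offset=2, physical=[A,B,C,D,E], logical=[C,D,E,A,B]
After op 2 (rotate(-2)): offset=0, physical=[A,B,C,D,E], logical=[A,B,C,D,E]
After op 3 (rotate(-3)): offset=2, physical=[A,B,C,D,E], logical=[C,D,E,A,B]
After op 4 (rotate(+1)): offset=3, physical=[A,B,C,D,E], logical=[D,E,A,B,C]
After op 5 (replace(1, 'k')): offset=3, physical=[A,B,C,D,k], logical=[D,k,A,B,C]
After op 6 (rotate(-3)): offset=0, physical=[A,B,C,D,k], logical=[A,B,C,D,k]
After op 7 (swap(0, 2)): offset=0, physical=[C,B,A,D,k], logical=[C,B,A,D,k]
After op 8 (swap(4, 0)): offset=0, physical=[k,B,A,D,C], logical=[k,B,A,D,C]
After op 9 (rotate(-1)): offset=4, physical=[k,B,A,D,C], logical=[C,k,B,A,D]
After op 10 (rotate(-3)): offset=1, physical=[k,B,A,D,C], logical=[B,A,D,C,k]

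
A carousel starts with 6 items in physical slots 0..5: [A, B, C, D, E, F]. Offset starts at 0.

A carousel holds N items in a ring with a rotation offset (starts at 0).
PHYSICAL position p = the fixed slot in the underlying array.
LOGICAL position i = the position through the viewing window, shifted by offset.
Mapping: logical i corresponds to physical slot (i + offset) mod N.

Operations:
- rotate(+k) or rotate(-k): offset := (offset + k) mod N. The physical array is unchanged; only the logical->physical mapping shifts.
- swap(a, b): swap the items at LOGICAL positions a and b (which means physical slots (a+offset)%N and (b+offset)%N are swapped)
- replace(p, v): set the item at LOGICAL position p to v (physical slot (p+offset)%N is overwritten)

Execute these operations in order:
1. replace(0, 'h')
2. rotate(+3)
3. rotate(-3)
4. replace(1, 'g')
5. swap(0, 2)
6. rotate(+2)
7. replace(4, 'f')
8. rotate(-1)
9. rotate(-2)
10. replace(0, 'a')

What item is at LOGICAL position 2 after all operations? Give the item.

Answer: g

Derivation:
After op 1 (replace(0, 'h')): offset=0, physical=[h,B,C,D,E,F], logical=[h,B,C,D,E,F]
After op 2 (rotate(+3)): offset=3, physical=[h,B,C,D,E,F], logical=[D,E,F,h,B,C]
After op 3 (rotate(-3)): offset=0, physical=[h,B,C,D,E,F], logical=[h,B,C,D,E,F]
After op 4 (replace(1, 'g')): offset=0, physical=[h,g,C,D,E,F], logical=[h,g,C,D,E,F]
After op 5 (swap(0, 2)): offset=0, physical=[C,g,h,D,E,F], logical=[C,g,h,D,E,F]
After op 6 (rotate(+2)): offset=2, physical=[C,g,h,D,E,F], logical=[h,D,E,F,C,g]
After op 7 (replace(4, 'f')): offset=2, physical=[f,g,h,D,E,F], logical=[h,D,E,F,f,g]
After op 8 (rotate(-1)): offset=1, physical=[f,g,h,D,E,F], logical=[g,h,D,E,F,f]
After op 9 (rotate(-2)): offset=5, physical=[f,g,h,D,E,F], logical=[F,f,g,h,D,E]
After op 10 (replace(0, 'a')): offset=5, physical=[f,g,h,D,E,a], logical=[a,f,g,h,D,E]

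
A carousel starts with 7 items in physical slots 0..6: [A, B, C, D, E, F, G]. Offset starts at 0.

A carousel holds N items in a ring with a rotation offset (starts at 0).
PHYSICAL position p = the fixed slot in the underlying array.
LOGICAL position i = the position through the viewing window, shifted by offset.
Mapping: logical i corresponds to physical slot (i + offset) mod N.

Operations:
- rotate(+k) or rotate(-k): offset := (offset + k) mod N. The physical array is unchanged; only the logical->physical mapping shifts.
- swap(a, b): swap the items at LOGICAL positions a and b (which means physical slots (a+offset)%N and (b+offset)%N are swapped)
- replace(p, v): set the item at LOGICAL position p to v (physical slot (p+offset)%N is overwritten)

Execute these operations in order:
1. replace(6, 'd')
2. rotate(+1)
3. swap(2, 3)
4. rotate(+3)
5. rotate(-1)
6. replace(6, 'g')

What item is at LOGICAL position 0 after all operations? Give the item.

Answer: E

Derivation:
After op 1 (replace(6, 'd')): offset=0, physical=[A,B,C,D,E,F,d], logical=[A,B,C,D,E,F,d]
After op 2 (rotate(+1)): offset=1, physical=[A,B,C,D,E,F,d], logical=[B,C,D,E,F,d,A]
After op 3 (swap(2, 3)): offset=1, physical=[A,B,C,E,D,F,d], logical=[B,C,E,D,F,d,A]
After op 4 (rotate(+3)): offset=4, physical=[A,B,C,E,D,F,d], logical=[D,F,d,A,B,C,E]
After op 5 (rotate(-1)): offset=3, physical=[A,B,C,E,D,F,d], logical=[E,D,F,d,A,B,C]
After op 6 (replace(6, 'g')): offset=3, physical=[A,B,g,E,D,F,d], logical=[E,D,F,d,A,B,g]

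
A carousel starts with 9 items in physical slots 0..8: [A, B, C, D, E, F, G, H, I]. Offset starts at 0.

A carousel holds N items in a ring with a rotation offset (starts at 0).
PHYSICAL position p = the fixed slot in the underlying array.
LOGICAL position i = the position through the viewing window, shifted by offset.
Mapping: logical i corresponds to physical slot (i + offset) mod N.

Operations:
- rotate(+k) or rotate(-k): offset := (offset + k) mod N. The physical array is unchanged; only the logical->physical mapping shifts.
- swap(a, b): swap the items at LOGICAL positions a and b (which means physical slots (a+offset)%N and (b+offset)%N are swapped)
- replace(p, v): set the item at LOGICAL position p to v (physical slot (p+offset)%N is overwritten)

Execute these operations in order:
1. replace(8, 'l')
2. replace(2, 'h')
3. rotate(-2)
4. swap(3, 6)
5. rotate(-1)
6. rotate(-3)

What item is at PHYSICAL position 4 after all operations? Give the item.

After op 1 (replace(8, 'l')): offset=0, physical=[A,B,C,D,E,F,G,H,l], logical=[A,B,C,D,E,F,G,H,l]
After op 2 (replace(2, 'h')): offset=0, physical=[A,B,h,D,E,F,G,H,l], logical=[A,B,h,D,E,F,G,H,l]
After op 3 (rotate(-2)): offset=7, physical=[A,B,h,D,E,F,G,H,l], logical=[H,l,A,B,h,D,E,F,G]
After op 4 (swap(3, 6)): offset=7, physical=[A,E,h,D,B,F,G,H,l], logical=[H,l,A,E,h,D,B,F,G]
After op 5 (rotate(-1)): offset=6, physical=[A,E,h,D,B,F,G,H,l], logical=[G,H,l,A,E,h,D,B,F]
After op 6 (rotate(-3)): offset=3, physical=[A,E,h,D,B,F,G,H,l], logical=[D,B,F,G,H,l,A,E,h]

Answer: B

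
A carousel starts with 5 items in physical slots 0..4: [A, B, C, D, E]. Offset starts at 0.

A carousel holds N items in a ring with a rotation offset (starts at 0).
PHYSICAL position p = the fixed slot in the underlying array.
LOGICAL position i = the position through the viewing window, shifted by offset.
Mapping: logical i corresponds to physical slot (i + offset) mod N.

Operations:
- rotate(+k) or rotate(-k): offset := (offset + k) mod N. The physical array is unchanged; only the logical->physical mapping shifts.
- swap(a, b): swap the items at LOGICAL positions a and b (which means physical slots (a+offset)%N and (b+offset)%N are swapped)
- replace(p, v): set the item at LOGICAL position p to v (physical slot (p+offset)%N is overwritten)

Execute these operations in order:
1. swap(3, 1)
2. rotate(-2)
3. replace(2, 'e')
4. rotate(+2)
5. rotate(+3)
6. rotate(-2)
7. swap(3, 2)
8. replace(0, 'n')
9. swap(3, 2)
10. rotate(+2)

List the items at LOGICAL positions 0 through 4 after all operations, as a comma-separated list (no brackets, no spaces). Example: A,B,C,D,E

After op 1 (swap(3, 1)): offset=0, physical=[A,D,C,B,E], logical=[A,D,C,B,E]
After op 2 (rotate(-2)): offset=3, physical=[A,D,C,B,E], logical=[B,E,A,D,C]
After op 3 (replace(2, 'e')): offset=3, physical=[e,D,C,B,E], logical=[B,E,e,D,C]
After op 4 (rotate(+2)): offset=0, physical=[e,D,C,B,E], logical=[e,D,C,B,E]
After op 5 (rotate(+3)): offset=3, physical=[e,D,C,B,E], logical=[B,E,e,D,C]
After op 6 (rotate(-2)): offset=1, physical=[e,D,C,B,E], logical=[D,C,B,E,e]
After op 7 (swap(3, 2)): offset=1, physical=[e,D,C,E,B], logical=[D,C,E,B,e]
After op 8 (replace(0, 'n')): offset=1, physical=[e,n,C,E,B], logical=[n,C,E,B,e]
After op 9 (swap(3, 2)): offset=1, physical=[e,n,C,B,E], logical=[n,C,B,E,e]
After op 10 (rotate(+2)): offset=3, physical=[e,n,C,B,E], logical=[B,E,e,n,C]

Answer: B,E,e,n,C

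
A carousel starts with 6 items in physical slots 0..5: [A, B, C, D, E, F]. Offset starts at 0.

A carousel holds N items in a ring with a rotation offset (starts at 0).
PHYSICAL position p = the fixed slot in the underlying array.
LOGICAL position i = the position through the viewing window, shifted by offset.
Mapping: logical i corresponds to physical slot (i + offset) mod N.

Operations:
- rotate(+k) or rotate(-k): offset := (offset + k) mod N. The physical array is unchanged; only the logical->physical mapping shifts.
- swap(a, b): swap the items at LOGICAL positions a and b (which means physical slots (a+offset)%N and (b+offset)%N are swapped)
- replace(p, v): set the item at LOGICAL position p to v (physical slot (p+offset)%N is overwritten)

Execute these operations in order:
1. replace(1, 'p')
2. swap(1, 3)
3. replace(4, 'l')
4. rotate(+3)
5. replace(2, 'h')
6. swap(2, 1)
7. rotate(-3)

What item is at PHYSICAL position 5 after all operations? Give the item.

After op 1 (replace(1, 'p')): offset=0, physical=[A,p,C,D,E,F], logical=[A,p,C,D,E,F]
After op 2 (swap(1, 3)): offset=0, physical=[A,D,C,p,E,F], logical=[A,D,C,p,E,F]
After op 3 (replace(4, 'l')): offset=0, physical=[A,D,C,p,l,F], logical=[A,D,C,p,l,F]
After op 4 (rotate(+3)): offset=3, physical=[A,D,C,p,l,F], logical=[p,l,F,A,D,C]
After op 5 (replace(2, 'h')): offset=3, physical=[A,D,C,p,l,h], logical=[p,l,h,A,D,C]
After op 6 (swap(2, 1)): offset=3, physical=[A,D,C,p,h,l], logical=[p,h,l,A,D,C]
After op 7 (rotate(-3)): offset=0, physical=[A,D,C,p,h,l], logical=[A,D,C,p,h,l]

Answer: l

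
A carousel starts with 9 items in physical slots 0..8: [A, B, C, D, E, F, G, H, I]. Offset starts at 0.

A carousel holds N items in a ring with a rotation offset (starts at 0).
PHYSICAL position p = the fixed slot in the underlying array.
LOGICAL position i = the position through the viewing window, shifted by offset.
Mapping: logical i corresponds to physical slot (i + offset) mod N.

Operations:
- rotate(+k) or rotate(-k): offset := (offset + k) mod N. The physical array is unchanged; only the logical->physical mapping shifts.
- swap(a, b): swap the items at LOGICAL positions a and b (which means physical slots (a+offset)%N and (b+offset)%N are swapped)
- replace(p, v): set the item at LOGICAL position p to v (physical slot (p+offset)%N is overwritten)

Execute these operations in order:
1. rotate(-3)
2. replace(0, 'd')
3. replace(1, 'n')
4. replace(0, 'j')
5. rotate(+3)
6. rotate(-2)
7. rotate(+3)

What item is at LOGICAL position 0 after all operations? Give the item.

Answer: B

Derivation:
After op 1 (rotate(-3)): offset=6, physical=[A,B,C,D,E,F,G,H,I], logical=[G,H,I,A,B,C,D,E,F]
After op 2 (replace(0, 'd')): offset=6, physical=[A,B,C,D,E,F,d,H,I], logical=[d,H,I,A,B,C,D,E,F]
After op 3 (replace(1, 'n')): offset=6, physical=[A,B,C,D,E,F,d,n,I], logical=[d,n,I,A,B,C,D,E,F]
After op 4 (replace(0, 'j')): offset=6, physical=[A,B,C,D,E,F,j,n,I], logical=[j,n,I,A,B,C,D,E,F]
After op 5 (rotate(+3)): offset=0, physical=[A,B,C,D,E,F,j,n,I], logical=[A,B,C,D,E,F,j,n,I]
After op 6 (rotate(-2)): offset=7, physical=[A,B,C,D,E,F,j,n,I], logical=[n,I,A,B,C,D,E,F,j]
After op 7 (rotate(+3)): offset=1, physical=[A,B,C,D,E,F,j,n,I], logical=[B,C,D,E,F,j,n,I,A]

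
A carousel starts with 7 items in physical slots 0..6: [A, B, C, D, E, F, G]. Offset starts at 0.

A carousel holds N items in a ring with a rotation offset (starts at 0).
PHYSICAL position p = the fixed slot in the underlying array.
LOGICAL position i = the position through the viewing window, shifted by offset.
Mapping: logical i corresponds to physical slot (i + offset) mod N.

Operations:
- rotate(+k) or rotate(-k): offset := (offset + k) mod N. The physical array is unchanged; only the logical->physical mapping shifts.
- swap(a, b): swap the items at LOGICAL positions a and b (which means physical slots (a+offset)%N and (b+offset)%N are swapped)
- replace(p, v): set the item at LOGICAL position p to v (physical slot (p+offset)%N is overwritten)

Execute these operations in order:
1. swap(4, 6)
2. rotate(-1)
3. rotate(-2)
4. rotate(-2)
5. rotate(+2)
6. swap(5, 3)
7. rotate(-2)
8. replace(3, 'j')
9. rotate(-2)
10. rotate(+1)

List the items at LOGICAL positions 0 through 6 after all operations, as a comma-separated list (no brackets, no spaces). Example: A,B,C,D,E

After op 1 (swap(4, 6)): offset=0, physical=[A,B,C,D,G,F,E], logical=[A,B,C,D,G,F,E]
After op 2 (rotate(-1)): offset=6, physical=[A,B,C,D,G,F,E], logical=[E,A,B,C,D,G,F]
After op 3 (rotate(-2)): offset=4, physical=[A,B,C,D,G,F,E], logical=[G,F,E,A,B,C,D]
After op 4 (rotate(-2)): offset=2, physical=[A,B,C,D,G,F,E], logical=[C,D,G,F,E,A,B]
After op 5 (rotate(+2)): offset=4, physical=[A,B,C,D,G,F,E], logical=[G,F,E,A,B,C,D]
After op 6 (swap(5, 3)): offset=4, physical=[C,B,A,D,G,F,E], logical=[G,F,E,C,B,A,D]
After op 7 (rotate(-2)): offset=2, physical=[C,B,A,D,G,F,E], logical=[A,D,G,F,E,C,B]
After op 8 (replace(3, 'j')): offset=2, physical=[C,B,A,D,G,j,E], logical=[A,D,G,j,E,C,B]
After op 9 (rotate(-2)): offset=0, physical=[C,B,A,D,G,j,E], logical=[C,B,A,D,G,j,E]
After op 10 (rotate(+1)): offset=1, physical=[C,B,A,D,G,j,E], logical=[B,A,D,G,j,E,C]

Answer: B,A,D,G,j,E,C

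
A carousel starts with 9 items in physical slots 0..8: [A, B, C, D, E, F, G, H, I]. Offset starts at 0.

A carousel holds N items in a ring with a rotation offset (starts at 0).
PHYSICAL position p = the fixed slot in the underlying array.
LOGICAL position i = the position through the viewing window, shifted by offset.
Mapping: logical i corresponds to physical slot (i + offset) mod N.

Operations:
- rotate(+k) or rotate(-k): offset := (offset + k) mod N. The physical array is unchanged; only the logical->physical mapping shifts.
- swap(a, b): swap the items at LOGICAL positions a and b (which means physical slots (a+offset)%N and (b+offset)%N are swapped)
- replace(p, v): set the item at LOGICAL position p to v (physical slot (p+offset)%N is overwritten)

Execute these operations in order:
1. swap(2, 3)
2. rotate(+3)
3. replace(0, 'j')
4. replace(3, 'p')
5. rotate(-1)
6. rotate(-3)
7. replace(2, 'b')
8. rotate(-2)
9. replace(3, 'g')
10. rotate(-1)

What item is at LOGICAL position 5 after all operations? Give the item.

Answer: b

Derivation:
After op 1 (swap(2, 3)): offset=0, physical=[A,B,D,C,E,F,G,H,I], logical=[A,B,D,C,E,F,G,H,I]
After op 2 (rotate(+3)): offset=3, physical=[A,B,D,C,E,F,G,H,I], logical=[C,E,F,G,H,I,A,B,D]
After op 3 (replace(0, 'j')): offset=3, physical=[A,B,D,j,E,F,G,H,I], logical=[j,E,F,G,H,I,A,B,D]
After op 4 (replace(3, 'p')): offset=3, physical=[A,B,D,j,E,F,p,H,I], logical=[j,E,F,p,H,I,A,B,D]
After op 5 (rotate(-1)): offset=2, physical=[A,B,D,j,E,F,p,H,I], logical=[D,j,E,F,p,H,I,A,B]
After op 6 (rotate(-3)): offset=8, physical=[A,B,D,j,E,F,p,H,I], logical=[I,A,B,D,j,E,F,p,H]
After op 7 (replace(2, 'b')): offset=8, physical=[A,b,D,j,E,F,p,H,I], logical=[I,A,b,D,j,E,F,p,H]
After op 8 (rotate(-2)): offset=6, physical=[A,b,D,j,E,F,p,H,I], logical=[p,H,I,A,b,D,j,E,F]
After op 9 (replace(3, 'g')): offset=6, physical=[g,b,D,j,E,F,p,H,I], logical=[p,H,I,g,b,D,j,E,F]
After op 10 (rotate(-1)): offset=5, physical=[g,b,D,j,E,F,p,H,I], logical=[F,p,H,I,g,b,D,j,E]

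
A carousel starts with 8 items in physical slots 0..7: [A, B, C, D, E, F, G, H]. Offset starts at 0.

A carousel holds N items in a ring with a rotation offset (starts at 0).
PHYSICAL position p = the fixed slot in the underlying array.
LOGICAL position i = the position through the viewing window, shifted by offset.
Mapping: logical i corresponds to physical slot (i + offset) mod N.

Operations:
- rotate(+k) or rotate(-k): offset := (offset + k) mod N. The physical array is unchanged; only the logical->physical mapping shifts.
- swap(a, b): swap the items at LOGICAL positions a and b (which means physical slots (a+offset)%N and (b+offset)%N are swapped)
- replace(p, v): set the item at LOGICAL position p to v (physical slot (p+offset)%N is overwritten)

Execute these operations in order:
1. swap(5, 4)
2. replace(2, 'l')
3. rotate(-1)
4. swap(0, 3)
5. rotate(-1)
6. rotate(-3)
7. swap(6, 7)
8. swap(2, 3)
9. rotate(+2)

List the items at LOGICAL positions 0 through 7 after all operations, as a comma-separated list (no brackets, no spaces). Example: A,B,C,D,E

After op 1 (swap(5, 4)): offset=0, physical=[A,B,C,D,F,E,G,H], logical=[A,B,C,D,F,E,G,H]
After op 2 (replace(2, 'l')): offset=0, physical=[A,B,l,D,F,E,G,H], logical=[A,B,l,D,F,E,G,H]
After op 3 (rotate(-1)): offset=7, physical=[A,B,l,D,F,E,G,H], logical=[H,A,B,l,D,F,E,G]
After op 4 (swap(0, 3)): offset=7, physical=[A,B,H,D,F,E,G,l], logical=[l,A,B,H,D,F,E,G]
After op 5 (rotate(-1)): offset=6, physical=[A,B,H,D,F,E,G,l], logical=[G,l,A,B,H,D,F,E]
After op 6 (rotate(-3)): offset=3, physical=[A,B,H,D,F,E,G,l], logical=[D,F,E,G,l,A,B,H]
After op 7 (swap(6, 7)): offset=3, physical=[A,H,B,D,F,E,G,l], logical=[D,F,E,G,l,A,H,B]
After op 8 (swap(2, 3)): offset=3, physical=[A,H,B,D,F,G,E,l], logical=[D,F,G,E,l,A,H,B]
After op 9 (rotate(+2)): offset=5, physical=[A,H,B,D,F,G,E,l], logical=[G,E,l,A,H,B,D,F]

Answer: G,E,l,A,H,B,D,F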